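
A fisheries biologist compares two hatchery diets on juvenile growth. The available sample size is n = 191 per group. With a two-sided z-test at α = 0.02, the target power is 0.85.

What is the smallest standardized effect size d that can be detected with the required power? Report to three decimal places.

Required noncentrality: δ = z_{0.01} + z_{0.15} = 2.326 + 1.036 = 3.363.
(The second rejection-region term Φ(−δ − z_{α/2}) is negligible and dropped.)
δ = d·√(n/2) ⇒ d = δ/√(n/2) = 3.363/√(191/2) = 0.3441.

d ≈ 0.344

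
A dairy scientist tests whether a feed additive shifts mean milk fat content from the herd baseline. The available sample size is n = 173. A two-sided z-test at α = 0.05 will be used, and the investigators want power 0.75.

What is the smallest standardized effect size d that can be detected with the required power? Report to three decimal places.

Required noncentrality: δ = z_{0.025} + z_{0.25} = 1.960 + 0.674 = 2.634.
(The second rejection-region term Φ(−δ − z_{α/2}) is negligible and dropped.)
δ = d·√n ⇒ d = δ/√n = 2.634/√173 = 0.2003.

d ≈ 0.200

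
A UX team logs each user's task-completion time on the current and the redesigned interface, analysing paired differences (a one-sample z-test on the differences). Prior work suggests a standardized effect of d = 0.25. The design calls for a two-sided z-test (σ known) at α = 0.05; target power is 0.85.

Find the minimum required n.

Set Φ(δ − 1.960) = 0.85; then δ − 1.960 = Φ⁻¹(0.85) = 1.036, giving δ = 2.996.
(For δ > 0 the lower-tail rejection region contributes negligibly to power, so the one-term inversion is standard.)
δ = d·√n ⇒ n = (δ/d)² = (2.996 / 0.25)² = 143.65.
Rounding up, n = 144.

n = 144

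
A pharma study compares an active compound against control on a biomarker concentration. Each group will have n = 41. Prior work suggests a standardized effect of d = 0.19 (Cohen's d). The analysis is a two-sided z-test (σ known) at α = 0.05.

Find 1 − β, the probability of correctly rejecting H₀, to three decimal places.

Power ≈ 0.138

Noncentrality parameter: δ = d·√(n/2) = 0.19 × √(41/2) = 0.8603
Critical value for a two-sided test at α = 0.05: z_{α/2} = 1.960.
Power = Φ(δ − 1.960) + Φ(−δ − 1.960) = Φ(-1.100) + Φ(-2.820) = 0.1357 + 0.0024 = 0.1381.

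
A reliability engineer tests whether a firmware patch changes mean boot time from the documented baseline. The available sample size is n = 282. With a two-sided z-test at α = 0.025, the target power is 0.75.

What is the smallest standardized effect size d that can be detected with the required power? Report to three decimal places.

Need Φ(δ − 2.241) = 0.75, so δ = 2.241 + 0.674 = 2.916.
(The second rejection-region term Φ(−δ − z_{α/2}) is negligible and dropped.)
δ = d·√n ⇒ d = δ/√n = 2.916/√282 = 0.1736.

d ≈ 0.174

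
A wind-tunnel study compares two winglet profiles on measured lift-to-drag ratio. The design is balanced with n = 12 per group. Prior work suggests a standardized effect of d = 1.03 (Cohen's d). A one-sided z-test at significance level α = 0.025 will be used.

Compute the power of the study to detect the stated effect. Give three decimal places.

Power ≈ 0.713

Noncentrality parameter: δ = d·√(n/2) = 1.03 × √(12/2) = 2.5230
Critical value for a one-sided test at α = 0.025: z_α = 1.960.
Power = P(Z > 1.960 − δ) = Φ(0.563) = 0.7133.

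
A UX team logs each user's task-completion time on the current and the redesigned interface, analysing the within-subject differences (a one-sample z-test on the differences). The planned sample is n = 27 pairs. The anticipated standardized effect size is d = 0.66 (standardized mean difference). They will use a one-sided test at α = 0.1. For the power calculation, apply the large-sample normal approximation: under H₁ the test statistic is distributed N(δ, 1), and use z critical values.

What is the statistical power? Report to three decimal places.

Power ≈ 0.984

Noncentrality parameter: λ = d·√n = 0.66 × √27 = 3.4295
One-sided α = 0.1 → critical value z_{0.1} = 1.282.
Power = P(Z > 1.282 − λ) = Φ(2.148) = 0.9841.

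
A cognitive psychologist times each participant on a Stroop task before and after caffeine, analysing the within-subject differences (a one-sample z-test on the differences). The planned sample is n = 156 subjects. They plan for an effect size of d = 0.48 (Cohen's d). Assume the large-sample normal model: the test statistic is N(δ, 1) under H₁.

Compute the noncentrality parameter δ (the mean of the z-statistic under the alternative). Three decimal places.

The noncentrality parameter scales effect size by the design's sample-size factor: δ = d·√n = 0.48 × √156 = 5.9952

δ ≈ 5.995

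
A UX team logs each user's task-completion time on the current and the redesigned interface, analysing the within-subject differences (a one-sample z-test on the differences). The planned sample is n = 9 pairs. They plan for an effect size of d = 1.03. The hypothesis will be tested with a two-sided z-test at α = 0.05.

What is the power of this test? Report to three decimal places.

Noncentrality parameter: δ = d·√n = 1.03 × √9 = 3.0900
Critical value for a two-sided test at α = 0.05: z_{α/2} = 1.960.
Power = Φ(δ − 1.960) + Φ(−δ − 1.960) = Φ(1.130) + Φ(-5.050) = 0.8708 + 0.0000 = 0.8708.

Power ≈ 0.871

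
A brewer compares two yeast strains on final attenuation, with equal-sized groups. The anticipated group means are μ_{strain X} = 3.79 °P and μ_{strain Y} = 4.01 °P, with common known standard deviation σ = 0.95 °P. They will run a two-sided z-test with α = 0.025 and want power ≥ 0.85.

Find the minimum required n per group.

Standardized effect: d = |μ_{strain X} − μ_{strain Y}| / σ = |3.79 − 4.01| / 0.95 = 0.2316
For power 0.85 need Φ(δ − z_{0.0125}) = 0.85, so δ = z_{0.0125} + z_{0.15} = 2.241 + 1.036 = 3.278.
(Ignoring the negligible lower-tail rejection probability gives the usual closed-form inversion.)
δ = d·√(n/2) ⇒ n = 2(δ/d)² = 2 × (3.278 / 0.2316)² = 400.69.
Rounding up, n = 401 per group.

n = 401 per group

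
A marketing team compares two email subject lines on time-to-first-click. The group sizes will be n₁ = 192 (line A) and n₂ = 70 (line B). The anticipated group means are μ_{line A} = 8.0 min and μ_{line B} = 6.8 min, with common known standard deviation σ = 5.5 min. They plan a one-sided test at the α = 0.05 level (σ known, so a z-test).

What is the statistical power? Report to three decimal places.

Power ≈ 0.467

Standardized effect: d = |μ_{line A} − μ_{line B}| / σ = |8.0 − 6.8| / 5.5 = 0.2182
Noncentrality parameter: δ = d / √(1/n₁ + 1/n₂) = 0.2182 / √(1/192 + 1/70) = 1.5627
Critical value for a one-sided test at α = 0.05: z_α = 1.645.
Power = P(Z > 1.645 − δ) = Φ(-0.082) = 0.4673.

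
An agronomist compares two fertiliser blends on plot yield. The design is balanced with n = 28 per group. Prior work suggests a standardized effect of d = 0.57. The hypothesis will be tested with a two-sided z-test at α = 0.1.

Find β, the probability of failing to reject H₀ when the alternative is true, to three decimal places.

β ≈ 0.313

Noncentrality parameter: δ = d·√(n/2) = 0.57 × √(28/2) = 2.1327
Critical value for a two-sided test at α = 0.1: z_{α/2} = 1.645.
Power = Φ(δ − 1.645) + Φ(−δ − 1.645) = Φ(0.488) + Φ(-3.778) = 0.6872 + 0.0001 = 0.6873.
Type II error: β = 1 − power = 1 − 0.6873 = 0.3127.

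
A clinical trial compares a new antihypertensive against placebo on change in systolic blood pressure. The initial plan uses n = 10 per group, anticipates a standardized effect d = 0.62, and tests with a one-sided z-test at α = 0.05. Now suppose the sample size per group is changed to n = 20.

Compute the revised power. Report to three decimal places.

With n = 20 per group: δ = d·√(n/2) = 0.62 × √(20/2) = 1.9606. Critical value z_{0.05} = 1.645.
Revised power = P(Z > 1.645 − δ) = Φ(0.316) = 0.6239.

Power ≈ 0.624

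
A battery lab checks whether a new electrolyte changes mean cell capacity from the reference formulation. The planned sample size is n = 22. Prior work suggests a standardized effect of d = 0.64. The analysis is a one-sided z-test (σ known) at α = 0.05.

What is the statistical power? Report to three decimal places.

Power ≈ 0.913

Noncentrality parameter: δ = d·√n = 0.64 × √22 = 3.0019
Critical value for a one-sided test at α = 0.05: z_α = 1.645.
Power = Φ(δ − 1.645) = Φ(1.357) = 0.9126.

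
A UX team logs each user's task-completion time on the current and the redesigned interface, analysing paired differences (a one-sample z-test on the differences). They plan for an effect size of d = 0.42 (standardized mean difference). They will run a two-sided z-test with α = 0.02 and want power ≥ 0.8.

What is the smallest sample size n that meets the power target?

For power 0.8 need Φ(δ − z_{0.01}) = 0.8, so δ = z_{0.01} + z_{0.20} = 2.326 + 0.842 = 3.168.
(Ignoring the negligible lower-tail rejection probability gives the usual closed-form inversion.)
δ = d·√n ⇒ n = (δ/d)² = (3.168 / 0.42)² = 56.89.
Round up to the next whole unit.

n = 57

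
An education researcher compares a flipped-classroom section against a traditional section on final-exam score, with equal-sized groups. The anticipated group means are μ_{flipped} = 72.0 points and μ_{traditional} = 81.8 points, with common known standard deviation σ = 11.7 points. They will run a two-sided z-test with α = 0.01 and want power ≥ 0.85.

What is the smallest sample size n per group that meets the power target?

Standardized effect: d = |μ_{flipped} − μ_{traditional}| / σ = |72.0 − 81.8| / 11.7 = 0.8376
Set Φ(δ − 2.576) = 0.85; then δ − 2.576 = Φ⁻¹(0.85) = 1.036, giving δ = 3.612.
(The Φ(−δ − z_{α/2}) term is vanishingly small for δ > 0 and is dropped in the standard sample-size formula.)
δ = d·√(n/2) ⇒ n = 2(δ/d)² = 2 × (3.612 / 0.8376)² = 37.20.
Rounding up, n = 38 per group.

n = 38 per group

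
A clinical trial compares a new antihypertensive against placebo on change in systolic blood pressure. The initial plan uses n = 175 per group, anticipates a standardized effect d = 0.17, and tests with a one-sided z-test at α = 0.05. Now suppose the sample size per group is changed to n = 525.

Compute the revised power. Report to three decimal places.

With n = 525 per group: δ = d·√(n/2) = 0.17 × √(525/2) = 2.7543. Critical value z_{0.05} = 1.645.
Revised power = Φ(δ − 1.645) = Φ(1.109) = 0.8664.

Power ≈ 0.866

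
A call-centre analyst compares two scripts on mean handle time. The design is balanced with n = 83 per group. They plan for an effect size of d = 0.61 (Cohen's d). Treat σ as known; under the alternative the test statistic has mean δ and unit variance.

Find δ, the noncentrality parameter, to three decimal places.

The noncentrality parameter scales effect size by the design's sample-size factor: δ = d·√(n/2) = 0.61 × √(83/2) = 3.9297

δ ≈ 3.930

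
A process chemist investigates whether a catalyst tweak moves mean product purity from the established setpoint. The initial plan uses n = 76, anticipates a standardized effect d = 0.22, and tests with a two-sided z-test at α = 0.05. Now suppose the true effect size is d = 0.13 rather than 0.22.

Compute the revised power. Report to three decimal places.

With d = 0.13: δ = d·√n = 0.13 × √76 = 1.1333. Critical value z_{0.025} = 1.960.
Revised power = Φ(δ − 1.960) + Φ(−δ − 1.960) = Φ(-0.827) + Φ(-3.093) = 0.2042 + 0.0010 = 0.2052.

Power ≈ 0.205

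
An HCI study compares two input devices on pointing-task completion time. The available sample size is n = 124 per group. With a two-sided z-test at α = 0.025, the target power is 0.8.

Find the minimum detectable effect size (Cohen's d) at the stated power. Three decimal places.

Required noncentrality: δ = z_{0.0125} + z_{0.20} = 2.241 + 0.842 = 3.083.
(Lower-tail contribution to power is negligible for δ > 0.)
δ = d·√(n/2) ⇒ d = δ/√(n/2) = 3.083/√(124/2) = 0.3915.

d ≈ 0.392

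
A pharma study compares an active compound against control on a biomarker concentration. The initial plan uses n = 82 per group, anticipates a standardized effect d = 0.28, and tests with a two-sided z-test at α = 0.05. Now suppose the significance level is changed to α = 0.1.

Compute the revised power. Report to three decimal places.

δ = d·√(n/2) = 0.28 × √(82/2) = 1.7929 (unchanged). New critical value: z_{0.05} = 1.645.
Revised power = Φ(δ − 1.645) + Φ(−δ − 1.645) = Φ(0.148) + Φ(-3.438) = 0.5588 + 0.0003 = 0.5591.

Power ≈ 0.559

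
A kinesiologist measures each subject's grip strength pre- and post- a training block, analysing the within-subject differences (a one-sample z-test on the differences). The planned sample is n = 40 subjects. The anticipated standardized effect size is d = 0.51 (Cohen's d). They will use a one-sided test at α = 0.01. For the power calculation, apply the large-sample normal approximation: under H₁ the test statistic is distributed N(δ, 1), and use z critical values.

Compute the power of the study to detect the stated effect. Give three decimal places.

Noncentrality parameter: δ = d·√n = 0.51 × √40 = 3.2255
One-sided α = 0.01 → critical value z_{0.01} = 2.326.
Power = Φ(δ − 2.326) = Φ(0.899) = 0.8157.

Power ≈ 0.816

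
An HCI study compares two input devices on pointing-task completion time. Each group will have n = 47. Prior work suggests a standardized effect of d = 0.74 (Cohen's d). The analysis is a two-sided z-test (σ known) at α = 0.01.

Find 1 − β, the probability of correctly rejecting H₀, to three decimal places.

Noncentrality parameter: δ = d·√(n/2) = 0.74 × √(47/2) = 3.5873
Two-sided α = 0.01 → critical value z_{0.005} = 2.576.
Power = Φ(δ − 2.576) + Φ(−δ − 2.576) = Φ(1.011) + Φ(-6.163) = 0.8441 + 0.0000 = 0.8441.

Power ≈ 0.844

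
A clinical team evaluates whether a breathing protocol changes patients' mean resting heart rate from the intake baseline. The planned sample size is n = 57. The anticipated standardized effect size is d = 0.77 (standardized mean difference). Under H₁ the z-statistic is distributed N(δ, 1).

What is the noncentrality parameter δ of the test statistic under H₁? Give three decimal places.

The noncentrality parameter scales effect size by the design's sample-size factor: δ = d·√n = 0.77 × √57 = 5.8134

δ ≈ 5.813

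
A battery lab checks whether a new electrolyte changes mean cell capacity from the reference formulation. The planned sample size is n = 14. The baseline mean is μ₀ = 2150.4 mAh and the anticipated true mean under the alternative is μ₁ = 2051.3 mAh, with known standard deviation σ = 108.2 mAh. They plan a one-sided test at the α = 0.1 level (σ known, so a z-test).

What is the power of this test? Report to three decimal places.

Power ≈ 0.984

Standardized effect: d = |μ₁ − μ₀| / σ = |2051.3 − 2150.4| / 108.2 = 0.9159
Noncentrality parameter: δ = d·√n = 0.9159 × √14 = 3.4270
One-sided α = 0.1 → critical value z_{0.1} = 1.282.
Power = P(Z > 1.282 − δ) = Φ(2.145) = 0.9840.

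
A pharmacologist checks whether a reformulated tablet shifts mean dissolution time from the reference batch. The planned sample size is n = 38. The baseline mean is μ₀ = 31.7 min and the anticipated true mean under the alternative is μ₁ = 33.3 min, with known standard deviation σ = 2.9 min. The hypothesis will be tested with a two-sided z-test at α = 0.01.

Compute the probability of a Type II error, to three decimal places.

Standardized effect: d = |μ₁ − μ₀| / σ = |33.3 − 31.7| / 2.9 = 0.5517
Noncentrality parameter: δ = d·√n = 0.5517 × √38 = 3.4011
Critical value for a two-sided test at α = 0.01: z_{α/2} = 2.576.
Power = Φ(δ − 2.576) + Φ(−δ − 2.576) = Φ(0.825) + Φ(-5.977) = 0.7954 + 0.0000 = 0.7954.
Type II error: β = 1 − power = 1 − 0.7954 = 0.2046.

β ≈ 0.205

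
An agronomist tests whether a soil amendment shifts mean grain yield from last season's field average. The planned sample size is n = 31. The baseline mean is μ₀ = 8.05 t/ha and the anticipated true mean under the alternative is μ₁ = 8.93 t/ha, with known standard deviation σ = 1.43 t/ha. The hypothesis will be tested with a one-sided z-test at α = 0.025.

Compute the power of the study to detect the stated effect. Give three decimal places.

Power ≈ 0.929

Standardized effect: d = |μ₁ − μ₀| / σ = |8.93 − 8.05| / 1.43 = 0.6154
Noncentrality parameter: δ = d·√n = 0.6154 × √31 = 3.4263
One-sided α = 0.025 → critical value z_{0.025} = 1.960.
Power = P(Z > 1.960 − δ) = Φ(1.466) = 0.9287.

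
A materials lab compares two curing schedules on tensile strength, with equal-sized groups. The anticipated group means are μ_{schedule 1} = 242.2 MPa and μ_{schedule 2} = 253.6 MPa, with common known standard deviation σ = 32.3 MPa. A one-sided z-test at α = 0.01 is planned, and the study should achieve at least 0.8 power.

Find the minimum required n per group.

n = 162 per group

Standardized effect: d = |μ_{schedule 1} − μ_{schedule 2}| / σ = |242.2 − 253.6| / 32.3 = 0.3529
Set Φ(δ − 2.326) = 0.8; then δ − 2.326 = Φ⁻¹(0.8) = 0.842, giving δ = 3.168.
δ = d·√(n/2) ⇒ n = 2(δ/d)² = 2 × (3.168 / 0.3529)² = 161.13.
Rounding up, n = 162 per group.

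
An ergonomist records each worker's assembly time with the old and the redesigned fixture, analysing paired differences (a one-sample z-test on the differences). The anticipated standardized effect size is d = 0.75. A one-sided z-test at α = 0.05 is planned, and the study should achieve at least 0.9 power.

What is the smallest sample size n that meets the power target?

Set Φ(δ − 1.645) = 0.9; then δ − 1.645 = Φ⁻¹(0.9) = 1.282, giving δ = 2.926.
δ = d·√n ⇒ n = (δ/d)² = (2.926 / 0.75)² = 15.22.
Round up to the next whole unit.

n = 16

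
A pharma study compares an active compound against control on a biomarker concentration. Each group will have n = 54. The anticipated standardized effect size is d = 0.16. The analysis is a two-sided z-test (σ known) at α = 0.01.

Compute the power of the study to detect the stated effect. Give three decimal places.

Power ≈ 0.041

Noncentrality parameter: δ = d·√(n/2) = 0.16 × √(54/2) = 0.8314
Critical value for a two-sided test at α = 0.01: z_{α/2} = 2.576.
Power = Φ(δ − 2.576) + Φ(−δ − 2.576) = Φ(-1.744) + Φ(-3.407) = 0.0405 + 0.0003 = 0.0409.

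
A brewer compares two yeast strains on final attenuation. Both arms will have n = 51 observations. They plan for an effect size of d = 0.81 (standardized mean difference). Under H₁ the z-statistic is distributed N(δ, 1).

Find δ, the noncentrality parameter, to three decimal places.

δ ≈ 4.090

The noncentrality parameter scales effect size by the design's sample-size factor: δ = d·√(n/2) = 0.81 × √(51/2) = 4.0903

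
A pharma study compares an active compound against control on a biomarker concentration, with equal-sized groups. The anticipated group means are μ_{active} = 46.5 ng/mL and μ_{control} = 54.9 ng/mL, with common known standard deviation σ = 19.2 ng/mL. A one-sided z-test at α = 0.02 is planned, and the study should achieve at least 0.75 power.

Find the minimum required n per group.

n = 78 per group

Standardized effect: d = |μ_{active} − μ_{control}| / σ = |46.5 − 54.9| / 19.2 = 0.4375
For power 0.75 need Φ(δ − z_{0.02}) = 0.75, so δ = z_{0.02} + z_{0.25} = 2.054 + 0.674 = 2.728.
δ = d·√(n/2) ⇒ n = 2(δ/d)² = 2 × (2.728 / 0.4375)² = 77.77.
Round up to the next whole unit.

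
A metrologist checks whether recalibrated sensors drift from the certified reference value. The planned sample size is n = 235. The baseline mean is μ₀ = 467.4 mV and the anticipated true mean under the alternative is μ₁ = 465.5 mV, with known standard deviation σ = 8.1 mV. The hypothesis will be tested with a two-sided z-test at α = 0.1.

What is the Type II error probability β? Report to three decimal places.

Standardized effect: d = |μ₁ − μ₀| / σ = |465.5 − 467.4| / 8.1 = 0.2346
Noncentrality parameter: δ = d·√n = 0.2346 × √235 = 3.5959
Critical value for a two-sided test at α = 0.1: z_{α/2} = 1.645.
Power = Φ(δ − 1.645) + Φ(−δ − 1.645) = Φ(1.951) + Φ(-5.241) = 0.9745 + 0.0000 = 0.9745.
Type II error: β = 1 − power = 1 − 0.9745 = 0.0255.

β ≈ 0.026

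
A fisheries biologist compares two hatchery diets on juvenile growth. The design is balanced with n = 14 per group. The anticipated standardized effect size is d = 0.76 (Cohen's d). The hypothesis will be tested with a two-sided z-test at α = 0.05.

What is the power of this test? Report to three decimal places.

Power ≈ 0.520

Noncentrality parameter: δ = d·√(n/2) = 0.76 × √(14/2) = 2.0108
Two-sided α = 0.05 → critical value z_{0.025} = 1.960.
Power = Φ(δ − 1.960) + Φ(−δ − 1.960) = Φ(0.051) + Φ(-3.971) = 0.5203 + 0.0000 = 0.5203.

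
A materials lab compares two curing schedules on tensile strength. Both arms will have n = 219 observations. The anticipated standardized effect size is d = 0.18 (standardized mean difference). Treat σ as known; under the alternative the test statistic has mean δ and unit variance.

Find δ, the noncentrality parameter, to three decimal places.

The noncentrality parameter scales effect size by the design's sample-size factor: δ = d·√(n/2) = 0.18 × √(219/2) = 1.8836

δ ≈ 1.884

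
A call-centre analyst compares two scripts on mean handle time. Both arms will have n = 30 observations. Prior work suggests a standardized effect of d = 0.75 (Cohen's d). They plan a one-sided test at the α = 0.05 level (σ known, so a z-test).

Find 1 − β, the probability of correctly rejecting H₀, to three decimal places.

Noncentrality parameter: δ = d·√(n/2) = 0.75 × √(30/2) = 2.9047
Critical value for a one-sided test at α = 0.05: z_α = 1.645.
Power = Φ(δ − 1.645) = Φ(1.260) = 0.8961.

Power ≈ 0.896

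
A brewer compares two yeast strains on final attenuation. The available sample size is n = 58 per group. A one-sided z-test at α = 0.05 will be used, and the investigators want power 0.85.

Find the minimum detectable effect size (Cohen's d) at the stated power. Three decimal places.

d ≈ 0.498

Need Φ(δ − 1.645) = 0.85, so δ = 1.645 + 1.036 = 2.681.
δ = d·√(n/2) ⇒ d = δ/√(n/2) = 2.681/√(58/2) = 0.4979.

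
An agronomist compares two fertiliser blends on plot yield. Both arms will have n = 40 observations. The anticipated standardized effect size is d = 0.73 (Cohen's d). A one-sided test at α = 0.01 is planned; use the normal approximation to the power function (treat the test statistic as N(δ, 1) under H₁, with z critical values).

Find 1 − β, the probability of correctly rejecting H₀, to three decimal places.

Noncentrality parameter: δ = d·√(n/2) = 0.73 × √(40/2) = 3.2647
Critical value for a one-sided test at α = 0.01: z_α = 2.326.
Power = Φ(δ − 2.326) = Φ(0.938) = 0.8260.

Power ≈ 0.826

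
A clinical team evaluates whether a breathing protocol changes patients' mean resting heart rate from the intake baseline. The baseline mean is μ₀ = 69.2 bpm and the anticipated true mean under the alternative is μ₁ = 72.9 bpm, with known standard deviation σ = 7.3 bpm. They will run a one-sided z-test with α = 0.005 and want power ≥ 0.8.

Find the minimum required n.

n = 46

Standardized effect: d = |μ₁ − μ₀| / σ = |72.9 − 69.2| / 7.3 = 0.5068
For power 0.8 need Φ(δ − z_{0.005}) = 0.8, so δ = z_{0.005} + z_{0.20} = 2.576 + 0.842 = 3.417.
δ = d·√n ⇒ n = (δ/d)² = (3.417 / 0.5068)² = 45.46.
Round up to the next whole unit.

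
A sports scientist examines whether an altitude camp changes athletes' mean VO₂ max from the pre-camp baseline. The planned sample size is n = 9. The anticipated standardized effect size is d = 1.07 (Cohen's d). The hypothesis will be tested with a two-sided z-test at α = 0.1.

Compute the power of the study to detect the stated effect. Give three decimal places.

Power ≈ 0.941

Noncentrality parameter: δ = d·√n = 1.07 × √9 = 3.2100
Critical value for a two-sided test at α = 0.1: z_{α/2} = 1.645.
Power = Φ(δ − 1.645) + Φ(−δ − 1.645) = Φ(1.565) + Φ(-4.855) = 0.9412 + 0.0000 = 0.9412.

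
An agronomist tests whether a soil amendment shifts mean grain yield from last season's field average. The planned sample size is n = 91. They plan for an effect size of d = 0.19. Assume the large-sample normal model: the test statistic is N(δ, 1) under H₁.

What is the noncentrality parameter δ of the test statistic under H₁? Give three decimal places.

δ ≈ 1.812

δ = d·√n = 0.19 × √91 = 1.8125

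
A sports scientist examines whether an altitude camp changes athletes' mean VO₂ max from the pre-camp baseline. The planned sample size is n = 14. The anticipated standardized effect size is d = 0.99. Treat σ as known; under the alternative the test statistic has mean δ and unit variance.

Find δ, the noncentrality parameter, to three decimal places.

δ ≈ 3.704

The noncentrality parameter scales effect size by the design's sample-size factor: δ = d·√n = 0.99 × √14 = 3.7042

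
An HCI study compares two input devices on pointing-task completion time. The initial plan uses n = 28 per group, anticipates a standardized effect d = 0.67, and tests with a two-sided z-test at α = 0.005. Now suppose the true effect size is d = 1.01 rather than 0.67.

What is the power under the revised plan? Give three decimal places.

Power ≈ 0.834

With d = 1.01: δ = d·√(n/2) = 1.01 × √(28/2) = 3.7791. Critical value z_{0.0025} = 2.807.
Revised power = Φ(δ − 2.807) + Φ(−δ − 2.807) = Φ(0.972) + Φ(-6.586) = 0.8345 + 0.0000 = 0.8345.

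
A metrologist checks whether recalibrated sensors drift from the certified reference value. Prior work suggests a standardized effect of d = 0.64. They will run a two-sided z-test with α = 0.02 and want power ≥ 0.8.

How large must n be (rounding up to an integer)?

For power 0.8 need Φ(δ − z_{0.01}) = 0.8, so δ = z_{0.01} + z_{0.20} = 2.326 + 0.842 = 3.168.
(Ignoring the negligible lower-tail rejection probability gives the usual closed-form inversion.)
δ = d·√n ⇒ n = (δ/d)² = (3.168 / 0.64)² = 24.50.
Rounding up, n = 25.

n = 25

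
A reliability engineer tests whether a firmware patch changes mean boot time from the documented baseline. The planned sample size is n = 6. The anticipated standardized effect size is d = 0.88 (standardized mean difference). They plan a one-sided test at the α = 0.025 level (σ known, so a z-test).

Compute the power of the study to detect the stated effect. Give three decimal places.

Noncentrality parameter: δ = d·√n = 0.88 × √6 = 2.1556
One-sided α = 0.025 → critical value z_{0.025} = 1.960.
Power = Φ(δ − 1.960) = Φ(0.196) = 0.5775.

Power ≈ 0.578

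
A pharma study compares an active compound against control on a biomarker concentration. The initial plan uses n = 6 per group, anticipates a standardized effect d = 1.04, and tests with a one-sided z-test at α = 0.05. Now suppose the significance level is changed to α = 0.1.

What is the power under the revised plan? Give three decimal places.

Power ≈ 0.698

δ = d·√(n/2) = 1.04 × √(6/2) = 1.8013 (unchanged). New critical value: z_{0.1} = 1.282.
Revised power = P(Z > 1.282 − δ) = Φ(0.520) = 0.6984.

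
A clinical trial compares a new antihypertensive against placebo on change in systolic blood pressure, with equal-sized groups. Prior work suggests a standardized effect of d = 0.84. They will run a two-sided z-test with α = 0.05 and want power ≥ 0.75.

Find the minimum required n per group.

n = 20 per group

Set Φ(δ − 1.960) = 0.75; then δ − 1.960 = Φ⁻¹(0.75) = 0.674, giving δ = 2.634.
(The Φ(−δ − z_{α/2}) term is vanishingly small for δ > 0 and is dropped in the standard sample-size formula.)
δ = d·√(n/2) ⇒ n = 2(δ/d)² = 2 × (2.634 / 0.84)² = 19.67.
Rounding up, n = 20 per group.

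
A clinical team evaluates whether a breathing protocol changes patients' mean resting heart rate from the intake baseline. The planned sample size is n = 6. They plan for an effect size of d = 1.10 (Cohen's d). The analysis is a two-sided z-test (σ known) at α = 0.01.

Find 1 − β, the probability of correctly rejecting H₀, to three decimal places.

Noncentrality parameter: δ = d·√n = 1.10 × √6 = 2.6944
Critical value for a two-sided test at α = 0.01: z_{α/2} = 2.576.
Power = Φ(δ − 2.576) + Φ(−δ − 2.576) = Φ(0.119) + Φ(-5.270) = 0.5472 + 0.0000 = 0.5472.

Power ≈ 0.547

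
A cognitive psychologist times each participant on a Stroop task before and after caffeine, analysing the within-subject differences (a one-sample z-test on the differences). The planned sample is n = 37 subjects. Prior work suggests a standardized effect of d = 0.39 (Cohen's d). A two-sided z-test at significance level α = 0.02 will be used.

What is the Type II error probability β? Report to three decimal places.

β ≈ 0.482

Noncentrality parameter: δ = d·√n = 0.39 × √37 = 2.3723
Critical value for a two-sided test at α = 0.02: z_{α/2} = 2.326.
Power = Φ(δ − 2.326) + Φ(−δ − 2.326) = Φ(0.046) + Φ(-4.699) = 0.5183 + 0.0000 = 0.5183.
Type II error: β = 1 − power = 1 − 0.5183 = 0.4817.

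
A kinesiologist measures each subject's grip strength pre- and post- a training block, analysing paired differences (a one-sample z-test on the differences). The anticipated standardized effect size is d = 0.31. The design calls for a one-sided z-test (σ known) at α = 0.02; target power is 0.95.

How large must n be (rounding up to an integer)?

n = 143

For power 0.95 need Φ(δ − z_{0.02}) = 0.95, so δ = z_{0.02} + z_{0.05} = 2.054 + 1.645 = 3.699.
δ = d·√n ⇒ n = (δ/d)² = (3.699 / 0.31)² = 142.35.
Round up to the next whole unit.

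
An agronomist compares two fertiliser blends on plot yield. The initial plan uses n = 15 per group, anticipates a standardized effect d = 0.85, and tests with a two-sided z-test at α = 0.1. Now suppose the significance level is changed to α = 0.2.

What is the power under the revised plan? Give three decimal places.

δ = d·√(n/2) = 0.85 × √(15/2) = 2.3278 (unchanged). New critical value: z_{0.1} = 1.282.
Revised power = Φ(δ − 1.282) + Φ(−δ − 1.282) = Φ(1.046) + Φ(-3.609) = 0.8523 + 0.0002 = 0.8524.

Power ≈ 0.852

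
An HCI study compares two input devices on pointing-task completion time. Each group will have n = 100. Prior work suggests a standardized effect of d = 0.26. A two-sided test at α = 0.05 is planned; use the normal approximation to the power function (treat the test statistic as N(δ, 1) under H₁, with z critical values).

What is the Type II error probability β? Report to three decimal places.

β ≈ 0.548

Noncentrality parameter: δ = d·√(n/2) = 0.26 × √(100/2) = 1.8385
Critical value for a two-sided test at α = 0.05: z_{α/2} = 1.960.
Power = Φ(δ − 1.960) + Φ(−δ − 1.960) = Φ(-0.121) + Φ(-3.798) = 0.4517 + 0.0001 = 0.4517.
Type II error: β = 1 − power = 1 − 0.4517 = 0.5483.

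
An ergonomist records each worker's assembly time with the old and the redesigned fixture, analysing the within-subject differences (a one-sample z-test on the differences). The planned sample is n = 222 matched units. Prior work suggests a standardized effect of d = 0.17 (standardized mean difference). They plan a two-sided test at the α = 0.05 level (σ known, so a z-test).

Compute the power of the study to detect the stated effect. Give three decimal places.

Power ≈ 0.717

Noncentrality parameter: δ = d·√n = 0.17 × √222 = 2.5329
Critical value for a two-sided test at α = 0.05: z_{α/2} = 1.960.
Power = Φ(δ − 1.960) + Φ(−δ − 1.960) = Φ(0.573) + Φ(-4.493) = 0.7167 + 0.0000 = 0.7167.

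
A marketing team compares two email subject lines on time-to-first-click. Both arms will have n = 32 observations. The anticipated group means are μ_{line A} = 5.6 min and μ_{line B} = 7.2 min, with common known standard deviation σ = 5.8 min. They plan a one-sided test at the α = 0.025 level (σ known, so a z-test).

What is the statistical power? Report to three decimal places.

Standardized effect: d = |μ_{line A} − μ_{line B}| / σ = |5.6 − 7.2| / 5.8 = 0.2759
Noncentrality parameter: δ = d·√(n/2) = 0.2759 × √(32/2) = 1.1034
Critical value for a one-sided test at α = 0.025: z_α = 1.960.
Power = Φ(δ − 1.960) = Φ(-0.857) = 0.1959.

Power ≈ 0.196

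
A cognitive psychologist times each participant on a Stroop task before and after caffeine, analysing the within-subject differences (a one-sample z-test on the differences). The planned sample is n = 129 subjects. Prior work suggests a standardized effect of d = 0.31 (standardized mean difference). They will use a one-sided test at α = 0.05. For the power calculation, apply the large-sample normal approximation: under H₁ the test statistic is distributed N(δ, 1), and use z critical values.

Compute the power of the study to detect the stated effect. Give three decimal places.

Noncentrality parameter: δ = d·√n = 0.31 × √129 = 3.5209
One-sided α = 0.05 → critical value z_{0.05} = 1.645.
Power = P(Z > 1.645 − δ) = Φ(1.876) = 0.9697.

Power ≈ 0.970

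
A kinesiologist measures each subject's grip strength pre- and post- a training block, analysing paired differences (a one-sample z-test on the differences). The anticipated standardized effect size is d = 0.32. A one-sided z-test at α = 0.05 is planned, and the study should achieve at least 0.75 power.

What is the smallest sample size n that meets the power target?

Set Φ(δ − 1.645) = 0.75; then δ − 1.645 = Φ⁻¹(0.75) = 0.674, giving δ = 2.319.
δ = d·√n ⇒ n = (δ/d)² = (2.319 / 0.32)² = 52.53.
Round up to the next whole unit.

n = 53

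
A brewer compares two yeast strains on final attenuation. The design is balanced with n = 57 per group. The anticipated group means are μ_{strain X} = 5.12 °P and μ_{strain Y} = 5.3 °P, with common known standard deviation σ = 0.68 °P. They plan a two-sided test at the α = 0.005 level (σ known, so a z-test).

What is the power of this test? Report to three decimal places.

Standardized effect: d = |μ_{strain X} − μ_{strain Y}| / σ = |5.12 − 5.3| / 0.68 = 0.2647
Noncentrality parameter: δ = d·√(n/2) = 0.2647 × √(57/2) = 1.4131
Two-sided α = 0.005 → critical value z_{0.0025} = 2.807.
Power = Φ(δ − 2.807) + Φ(−δ − 2.807) = Φ(-1.394) + Φ(-4.220) = 0.0817 + 0.0000 = 0.0817.

Power ≈ 0.082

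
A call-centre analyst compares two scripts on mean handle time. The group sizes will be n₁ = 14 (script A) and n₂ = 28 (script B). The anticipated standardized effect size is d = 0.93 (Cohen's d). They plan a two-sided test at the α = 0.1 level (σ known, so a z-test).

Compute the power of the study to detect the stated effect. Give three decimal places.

Power ≈ 0.884

Noncentrality parameter: δ = d / √(1/n₁ + 1/n₂) = 0.93 / √(1/14 + 1/28) = 2.8412
Two-sided α = 0.1 → critical value z_{0.05} = 1.645.
Power = Φ(δ − 1.645) + Φ(−δ − 1.645) = Φ(1.196) + Φ(-4.486) = 0.8842 + 0.0000 = 0.8842.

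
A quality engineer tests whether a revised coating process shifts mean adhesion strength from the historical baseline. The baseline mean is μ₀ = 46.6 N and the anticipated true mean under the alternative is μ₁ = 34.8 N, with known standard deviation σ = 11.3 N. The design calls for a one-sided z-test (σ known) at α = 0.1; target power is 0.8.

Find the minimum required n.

Standardized effect: d = |μ₁ − μ₀| / σ = |34.8 − 46.6| / 11.3 = 1.0442
Set Φ(δ − 1.282) = 0.8; then δ − 1.282 = Φ⁻¹(0.8) = 0.842, giving δ = 2.123.
δ = d·√n ⇒ n = (δ/d)² = (2.123 / 1.0442)² = 4.13.
Round up to the next whole unit.

n = 5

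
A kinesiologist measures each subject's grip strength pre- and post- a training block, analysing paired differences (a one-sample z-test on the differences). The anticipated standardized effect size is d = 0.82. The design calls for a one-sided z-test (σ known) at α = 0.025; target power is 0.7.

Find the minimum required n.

n = 10

For power 0.7 need Φ(δ − z_{0.025}) = 0.7, so δ = z_{0.025} + z_{0.30} = 1.960 + 0.524 = 2.484.
δ = d·√n ⇒ n = (δ/d)² = (2.484 / 0.82)² = 9.18.
Round up to the next whole unit.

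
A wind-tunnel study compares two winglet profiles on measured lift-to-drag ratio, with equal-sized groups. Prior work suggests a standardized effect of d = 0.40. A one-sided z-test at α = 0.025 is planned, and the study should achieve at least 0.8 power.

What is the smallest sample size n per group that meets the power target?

n = 99 per group

Set Φ(δ − 1.960) = 0.8; then δ − 1.960 = Φ⁻¹(0.8) = 0.842, giving δ = 2.802.
δ = d·√(n/2) ⇒ n = 2(δ/d)² = 2 × (2.802 / 0.40)² = 98.11.
Round up to the next whole unit.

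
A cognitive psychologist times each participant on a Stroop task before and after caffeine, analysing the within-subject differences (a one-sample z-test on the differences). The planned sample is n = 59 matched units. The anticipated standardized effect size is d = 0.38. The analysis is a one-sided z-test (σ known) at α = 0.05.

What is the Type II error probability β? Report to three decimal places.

Noncentrality parameter: δ = d·√n = 0.38 × √59 = 2.9188
One-sided α = 0.05 → critical value z_{0.05} = 1.645.
Power = P(Z > 1.645 − δ) = Φ(1.274) = 0.8987.
Type II error: β = 1 − power = 1 − 0.8987 = 0.1013.

β ≈ 0.101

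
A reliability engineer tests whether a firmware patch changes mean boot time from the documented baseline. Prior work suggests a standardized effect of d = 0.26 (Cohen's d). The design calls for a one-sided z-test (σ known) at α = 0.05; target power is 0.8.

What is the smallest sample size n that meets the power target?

n = 92

Set Φ(δ − 1.645) = 0.8; then δ − 1.645 = Φ⁻¹(0.8) = 0.842, giving δ = 2.486.
δ = d·√n ⇒ n = (δ/d)² = (2.486 / 0.26)² = 91.46.
Rounding up, n = 92.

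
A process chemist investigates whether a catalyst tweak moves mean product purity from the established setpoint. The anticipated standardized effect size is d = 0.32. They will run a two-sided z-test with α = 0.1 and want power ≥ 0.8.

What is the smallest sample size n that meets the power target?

Set Φ(δ − 1.645) = 0.8; then δ − 1.645 = Φ⁻¹(0.8) = 0.842, giving δ = 2.486.
(The Φ(−δ − z_{α/2}) term is vanishingly small for δ > 0 and is dropped in the standard sample-size formula.)
δ = d·√n ⇒ n = (δ/d)² = (2.486 / 0.32)² = 60.38.
Rounding up, n = 61.

n = 61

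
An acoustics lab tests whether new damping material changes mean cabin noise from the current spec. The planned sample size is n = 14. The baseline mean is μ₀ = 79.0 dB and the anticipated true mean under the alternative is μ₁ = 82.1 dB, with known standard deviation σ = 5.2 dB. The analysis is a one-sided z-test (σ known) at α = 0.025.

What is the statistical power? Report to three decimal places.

Standardized effect: d = |μ₁ − μ₀| / σ = |82.1 − 79.0| / 5.2 = 0.5962
Noncentrality parameter: δ = d·√n = 0.5962 × √14 = 2.2306
One-sided α = 0.025 → critical value z_{0.025} = 1.960.
Power = P(Z > 1.960 − δ) = Φ(0.271) = 0.6067.

Power ≈ 0.607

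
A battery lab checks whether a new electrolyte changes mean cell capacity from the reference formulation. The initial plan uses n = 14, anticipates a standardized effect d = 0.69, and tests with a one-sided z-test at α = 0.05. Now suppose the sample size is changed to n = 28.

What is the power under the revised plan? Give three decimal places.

With n = 28: δ = d·√n = 0.69 × √28 = 3.6511. Critical value z_{0.05} = 1.645.
Revised power = P(Z > 1.645 − δ) = Φ(2.006) = 0.9776.

Power ≈ 0.978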